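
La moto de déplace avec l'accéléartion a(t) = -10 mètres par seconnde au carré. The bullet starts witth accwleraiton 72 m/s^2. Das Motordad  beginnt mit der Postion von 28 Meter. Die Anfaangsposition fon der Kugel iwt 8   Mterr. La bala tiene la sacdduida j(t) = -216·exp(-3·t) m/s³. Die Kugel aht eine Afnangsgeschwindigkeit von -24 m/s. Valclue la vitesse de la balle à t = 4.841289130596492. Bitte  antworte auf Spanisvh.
Debemos encontrar la integral de nuestra ecuación de la sacudida j(t) = -216·exp(-3·t) 2 veces. Integrando la sacudida y usando la condición inicial a(0) = 72, obtenemos a(t) = 72·exp(-3·t). Tomando ∫a(t)dt y aplicando v(0) = -24, encontramos v(t) = -24·exp(-3·t). Tenemos la velocidad v(t) = -24·exp(-3·t). Sustituyendo t = 4.841289130596492: v(4.841289130596492) = -0.0000118188651518018.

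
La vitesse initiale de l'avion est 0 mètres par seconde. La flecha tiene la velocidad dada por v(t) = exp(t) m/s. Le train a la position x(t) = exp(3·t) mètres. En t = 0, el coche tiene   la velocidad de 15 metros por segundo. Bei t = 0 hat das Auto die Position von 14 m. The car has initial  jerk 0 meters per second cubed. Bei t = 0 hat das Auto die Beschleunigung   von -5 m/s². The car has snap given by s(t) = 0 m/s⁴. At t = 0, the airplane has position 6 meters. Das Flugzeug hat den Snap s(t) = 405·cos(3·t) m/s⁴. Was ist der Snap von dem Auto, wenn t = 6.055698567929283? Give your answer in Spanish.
De la ecuación del snap s(t) = 0, sustituimos t = 6.055698567929283 para obtener s = 0.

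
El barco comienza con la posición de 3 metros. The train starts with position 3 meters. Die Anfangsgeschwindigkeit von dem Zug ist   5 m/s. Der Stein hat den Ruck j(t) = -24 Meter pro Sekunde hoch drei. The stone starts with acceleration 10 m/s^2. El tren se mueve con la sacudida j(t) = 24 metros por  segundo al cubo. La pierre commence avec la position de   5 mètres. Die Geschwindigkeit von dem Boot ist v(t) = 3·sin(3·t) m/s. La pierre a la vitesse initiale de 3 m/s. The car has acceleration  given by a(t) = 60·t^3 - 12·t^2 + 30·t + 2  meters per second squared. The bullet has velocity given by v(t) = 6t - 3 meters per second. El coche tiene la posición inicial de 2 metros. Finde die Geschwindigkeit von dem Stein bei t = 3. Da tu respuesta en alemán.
Um dies zu lösen, müssen wir 2 Stammfunktionen unserer Gleichung für den Ruck j(t) = -24 finden. Die Stammfunktion von dem Ruck ist die Beschleunigung. Mit a(0) = 10 erhalten wir a(t) = 10 - 24·t. Das Integral von der Beschleunigung ist die Geschwindigkeit. Mit v(0) = 3 erhalten wir v(t) = -12·t^2 + 10·t + 3. Wir haben die Geschwindigkeit v(t) = -12·t^2 + 10·t + 3. Durch Einsetzen von t = 3: v(3) = -75.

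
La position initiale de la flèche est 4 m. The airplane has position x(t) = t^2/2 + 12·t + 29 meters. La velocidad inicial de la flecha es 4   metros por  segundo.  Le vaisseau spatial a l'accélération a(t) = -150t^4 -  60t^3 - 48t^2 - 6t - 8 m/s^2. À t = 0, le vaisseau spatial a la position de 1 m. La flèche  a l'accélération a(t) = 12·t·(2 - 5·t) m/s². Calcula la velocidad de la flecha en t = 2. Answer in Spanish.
Para resolver esto, necesitamos tomar 1 integral de nuestra ecuación de la aceleración a(t) = 12·t·(2 - 5·t). La antiderivada de la aceleración es la velocidad. Usando v(0) = 4, obtenemos v(t) = -20·t^3 + 12·t^2 + 4. De la ecuación de la velocidad v(t) = -20·t^3 + 12·t^2 + 4, sustituimos t = 2 para obtener v = -108.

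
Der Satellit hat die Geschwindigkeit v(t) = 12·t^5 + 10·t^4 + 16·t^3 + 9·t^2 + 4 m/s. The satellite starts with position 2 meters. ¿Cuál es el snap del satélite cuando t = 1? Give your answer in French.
En partant de la vitesse v(t) = 12·t^5 + 10·t^4 + 16·t^3 + 9·t^2 + 4, nous prenons 3 dérivées. En dérivant la vitesse, nous obtenons l'accélération: a(t) = 60·t^4 + 40·t^3 + 48·t^2 + 18·t. La dérivée de l'accélération donne le jerk: j(t) = 240·t^3 + 120·t^2 + 96·t + 18. La dérivée du jerk donne le snap: s(t) = 720·t^2 + 240·t + 96. De l'équation du snap s(t) = 720·t^2 + 240·t + 96, nous substituons t = 1 pour obtenir s = 1056.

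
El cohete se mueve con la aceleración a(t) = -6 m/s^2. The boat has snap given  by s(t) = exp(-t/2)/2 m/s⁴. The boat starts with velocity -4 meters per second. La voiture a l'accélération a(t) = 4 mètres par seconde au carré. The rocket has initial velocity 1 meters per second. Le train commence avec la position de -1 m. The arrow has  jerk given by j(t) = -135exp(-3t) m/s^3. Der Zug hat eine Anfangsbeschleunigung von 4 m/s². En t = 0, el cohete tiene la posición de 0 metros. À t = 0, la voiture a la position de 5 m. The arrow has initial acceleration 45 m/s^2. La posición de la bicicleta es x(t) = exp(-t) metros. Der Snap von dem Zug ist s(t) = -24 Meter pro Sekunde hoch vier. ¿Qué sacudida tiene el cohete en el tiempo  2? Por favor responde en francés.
Nous devons dériver notre équation de l'accélération a(t) = -6 1 fois. En dérivant l'accélération, nous obtenons le jerk: j(t) = 0. En utilisant j(t) = 0 et en substituant t = 2, nous trouvons j = 0.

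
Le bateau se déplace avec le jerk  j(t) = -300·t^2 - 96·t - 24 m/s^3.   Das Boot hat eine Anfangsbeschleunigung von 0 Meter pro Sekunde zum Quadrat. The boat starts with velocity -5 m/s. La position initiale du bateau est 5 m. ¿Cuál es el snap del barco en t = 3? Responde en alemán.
Ausgehend von dem Ruck j(t) = -300·t^2 - 96·t - 24, nehmen wir 1 Ableitung. Durch Ableiten von dem Ruck erhalten wir den Snap: s(t) = -600·t - 96. Wir haben den Snap s(t) = -600·t - 96. Durch Einsetzen von t = 3: s(3) = -1896.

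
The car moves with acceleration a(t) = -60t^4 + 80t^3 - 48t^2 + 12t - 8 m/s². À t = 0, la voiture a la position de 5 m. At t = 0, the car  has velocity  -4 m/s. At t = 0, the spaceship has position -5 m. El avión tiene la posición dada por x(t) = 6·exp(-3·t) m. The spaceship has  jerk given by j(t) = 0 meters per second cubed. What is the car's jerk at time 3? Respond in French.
Nous devons dériver notre équation de l'accélération a(t) = -60·t^4 + 80·t^3 - 48·t^2 + 12·t - 8 1 fois. En dérivant l'accélération, nous obtenons le jerk: j(t) = -240·t^3 + 240·t^2 - 96·t + 12. De l'équation du jerk j(t) = -240·t^3 + 240·t^2 - 96·t + 12, nous substituons t = 3 pour obtenir j = -4596.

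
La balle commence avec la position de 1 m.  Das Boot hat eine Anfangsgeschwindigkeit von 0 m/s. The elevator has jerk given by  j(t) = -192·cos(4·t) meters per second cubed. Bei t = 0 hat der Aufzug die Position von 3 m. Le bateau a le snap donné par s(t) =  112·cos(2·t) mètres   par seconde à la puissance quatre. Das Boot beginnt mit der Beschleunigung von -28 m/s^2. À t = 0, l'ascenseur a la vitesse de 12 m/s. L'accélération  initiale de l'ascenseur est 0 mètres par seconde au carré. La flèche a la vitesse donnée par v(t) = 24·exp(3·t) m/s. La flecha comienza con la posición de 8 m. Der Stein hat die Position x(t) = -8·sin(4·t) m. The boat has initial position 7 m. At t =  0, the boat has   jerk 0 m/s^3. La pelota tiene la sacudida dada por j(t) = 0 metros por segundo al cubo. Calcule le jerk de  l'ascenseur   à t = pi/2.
De l'équation du jerk j(t) = -192·cos(4·t), nous substituons t = pi/2 pour obtenir j = -192.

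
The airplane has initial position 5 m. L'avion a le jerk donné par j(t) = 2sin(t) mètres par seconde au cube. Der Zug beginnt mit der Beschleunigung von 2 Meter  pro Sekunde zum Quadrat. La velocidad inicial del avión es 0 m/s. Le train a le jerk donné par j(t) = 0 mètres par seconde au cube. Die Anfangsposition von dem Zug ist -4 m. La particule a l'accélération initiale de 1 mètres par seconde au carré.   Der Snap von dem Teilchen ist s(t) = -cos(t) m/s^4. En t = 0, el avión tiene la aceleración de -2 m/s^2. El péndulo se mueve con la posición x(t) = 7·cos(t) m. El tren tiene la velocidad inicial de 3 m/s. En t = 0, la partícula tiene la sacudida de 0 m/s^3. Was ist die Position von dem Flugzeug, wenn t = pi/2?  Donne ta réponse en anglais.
Starting from jerk j(t) = 2·sin(t), we take 3 integrals. The antiderivative of jerk is acceleration. Using a(0) = -2, we get a(t) = -2·cos(t). Integrating acceleration and using the initial condition v(0) = 0, we get v(t) = -2·sin(t). The integral of velocity, with x(0) = 5, gives position: x(t) = 2·cos(t) + 3. We have position x(t) = 2·cos(t) + 3. Substituting t = pi/2: x(pi/2) = 3.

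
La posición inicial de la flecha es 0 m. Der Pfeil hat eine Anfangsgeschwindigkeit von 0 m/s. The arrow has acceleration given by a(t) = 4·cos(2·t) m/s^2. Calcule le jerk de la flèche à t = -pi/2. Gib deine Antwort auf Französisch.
En partant de l'accélération a(t) = 4·cos(2·t), nous prenons 1 dérivée. En prenant d/dt de a(t), nous trouvons j(t) = -8·sin(2·t). Nous avons le jerk j(t) = -8·sin(2·t). En substituant t = -pi/2: j(-pi/2) = 0.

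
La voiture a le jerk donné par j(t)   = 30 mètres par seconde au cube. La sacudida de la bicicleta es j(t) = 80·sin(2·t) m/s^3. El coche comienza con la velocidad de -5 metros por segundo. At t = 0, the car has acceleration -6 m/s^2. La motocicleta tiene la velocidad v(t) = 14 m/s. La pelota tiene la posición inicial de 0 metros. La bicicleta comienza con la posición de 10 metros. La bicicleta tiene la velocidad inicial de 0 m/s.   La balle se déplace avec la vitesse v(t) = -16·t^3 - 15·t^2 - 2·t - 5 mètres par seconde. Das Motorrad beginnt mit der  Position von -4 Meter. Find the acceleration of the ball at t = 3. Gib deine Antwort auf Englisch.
Starting from velocity v(t) = -16·t^3 - 15·t^2 - 2·t - 5, we take 1 derivative. Differentiating velocity, we get acceleration: a(t) = -48·t^2 - 30·t - 2. Using a(t) = -48·t^2 - 30·t - 2 and substituting t = 3, we find a = -524.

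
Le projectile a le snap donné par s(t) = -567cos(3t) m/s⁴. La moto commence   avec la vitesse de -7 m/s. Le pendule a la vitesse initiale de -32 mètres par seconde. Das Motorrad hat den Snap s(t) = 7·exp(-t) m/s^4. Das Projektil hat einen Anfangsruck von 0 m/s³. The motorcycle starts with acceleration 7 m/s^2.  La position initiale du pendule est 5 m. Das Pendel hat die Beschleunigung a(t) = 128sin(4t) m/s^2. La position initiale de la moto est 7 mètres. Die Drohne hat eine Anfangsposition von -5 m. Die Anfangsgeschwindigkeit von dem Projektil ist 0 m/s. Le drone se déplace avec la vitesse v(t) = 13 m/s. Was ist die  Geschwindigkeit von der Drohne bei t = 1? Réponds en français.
Nous avons la vitesse v(t) = 13. En substituant t = 1: v(1) = 13.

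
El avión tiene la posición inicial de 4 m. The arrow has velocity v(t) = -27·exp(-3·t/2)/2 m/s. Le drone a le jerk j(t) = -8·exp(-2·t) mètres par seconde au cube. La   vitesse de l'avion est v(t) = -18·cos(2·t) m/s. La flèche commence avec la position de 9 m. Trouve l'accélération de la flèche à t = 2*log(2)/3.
Nous devons dériver notre équation de la vitesse v(t) = -27·exp(-3·t/2)/2 1 fois. En prenant d/dt de v(t), nous trouvons a(t) = 81·exp(-3·t/2)/4. Nous avons l'accélération a(t) = 81·exp(-3·t/2)/4. En substituant t = 2*log(2)/3: a(2*log(2)/3) = 81/8.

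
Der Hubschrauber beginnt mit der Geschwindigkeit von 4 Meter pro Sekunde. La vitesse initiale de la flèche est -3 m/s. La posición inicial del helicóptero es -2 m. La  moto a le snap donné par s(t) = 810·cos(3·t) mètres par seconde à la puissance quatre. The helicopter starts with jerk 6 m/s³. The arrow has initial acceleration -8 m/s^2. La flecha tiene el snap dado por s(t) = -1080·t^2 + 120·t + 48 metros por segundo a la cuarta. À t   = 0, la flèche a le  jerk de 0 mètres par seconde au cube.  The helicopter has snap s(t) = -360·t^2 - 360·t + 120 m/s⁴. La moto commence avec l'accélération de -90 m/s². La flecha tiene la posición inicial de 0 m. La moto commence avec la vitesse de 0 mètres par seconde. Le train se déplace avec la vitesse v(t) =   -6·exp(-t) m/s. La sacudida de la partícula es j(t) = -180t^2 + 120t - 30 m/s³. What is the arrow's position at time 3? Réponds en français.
Pour résoudre ceci, nous devons prendre 4 primitives de notre équation du snap s(t) = -1080·t^2 + 120·t + 48. L'intégrale du snap, avec j(0) = 0, donne le jerk: j(t) = 12·t·(-30·t^2 + 5·t + 4). La primitive du jerk est l'accélération. En utilisant a(0) = -8, nous obtenons a(t) = -90·t^4 + 20·t^3 + 24·t^2 - 8. En prenant ∫a(t)dt et en appliquant v(0) = -3, nous trouvons v(t) = -18·t^5 + 5·t^4 + 8·t^3 - 8·t - 3. En intégrant la vitesse et en utilisant la condition initiale x(0) = 0, nous obtenons x(t) = -3·t^6 + t^5 + 2·t^4 - 4·t^2 - 3·t. En utilisant x(t) = -3·t^6 + t^5 + 2·t^4 - 4·t^2 - 3·t et en substituant t = 3, nous trouvons x = -1827.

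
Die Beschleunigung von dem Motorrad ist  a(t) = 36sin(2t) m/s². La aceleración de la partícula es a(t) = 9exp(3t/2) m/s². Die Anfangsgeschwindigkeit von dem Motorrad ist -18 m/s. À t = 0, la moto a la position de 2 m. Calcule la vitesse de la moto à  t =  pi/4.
Nous devons intégrer notre équation de l'accélération a(t) = 36·sin(2·t) 1 fois. En prenant ∫a(t)dt et en appliquant v(0) = -18, nous trouvons v(t) = -18·cos(2·t). En utilisant v(t) = -18·cos(2·t) et en substituant t = pi/4, nous trouvons v = 0.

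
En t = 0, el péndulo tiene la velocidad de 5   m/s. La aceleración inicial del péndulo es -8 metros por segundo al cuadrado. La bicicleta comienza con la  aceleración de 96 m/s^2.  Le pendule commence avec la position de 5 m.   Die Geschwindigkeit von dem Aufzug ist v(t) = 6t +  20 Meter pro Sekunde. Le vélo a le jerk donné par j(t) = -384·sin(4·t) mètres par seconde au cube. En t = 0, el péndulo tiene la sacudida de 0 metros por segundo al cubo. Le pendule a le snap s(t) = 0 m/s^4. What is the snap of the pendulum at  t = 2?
We have snap s(t) = 0. Substituting t = 2: s(2) = 0.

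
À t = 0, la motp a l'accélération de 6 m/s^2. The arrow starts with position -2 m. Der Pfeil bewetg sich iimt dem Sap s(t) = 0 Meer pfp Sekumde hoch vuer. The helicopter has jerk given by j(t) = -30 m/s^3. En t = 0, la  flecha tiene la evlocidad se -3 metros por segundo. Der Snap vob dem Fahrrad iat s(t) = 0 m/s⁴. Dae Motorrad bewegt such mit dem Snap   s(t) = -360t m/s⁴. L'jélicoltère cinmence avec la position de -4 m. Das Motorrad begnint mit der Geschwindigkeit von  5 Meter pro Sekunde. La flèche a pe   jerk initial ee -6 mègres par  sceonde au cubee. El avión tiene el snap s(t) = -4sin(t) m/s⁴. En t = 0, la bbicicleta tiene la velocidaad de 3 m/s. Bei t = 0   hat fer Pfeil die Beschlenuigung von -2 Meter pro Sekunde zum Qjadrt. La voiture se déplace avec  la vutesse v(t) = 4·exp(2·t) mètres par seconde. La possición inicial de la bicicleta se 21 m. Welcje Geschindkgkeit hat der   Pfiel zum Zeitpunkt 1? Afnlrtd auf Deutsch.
Wir müssen unsere Gleichung für den Snap s(t) = 0 3-mal integrieren. Durch Integration von dem Snap und Verwendung der Anfangsbedingung j(0) = -6, erhalten wir j(t) = -6. Durch Integration von dem Ruck und Verwendung der Anfangsbedingung a(0) = -2, erhalten wir a(t) = -6·t - 2. Das Integral von der Beschleunigung, mit v(0) = -3, ergibt die Geschwindigkeit: v(t) = -3·t^2 - 2·t - 3. Wir haben die Geschwindigkeit v(t) = -3·t^2 - 2·t - 3. Durch Einsetzen von t = 1: v(1) = -8.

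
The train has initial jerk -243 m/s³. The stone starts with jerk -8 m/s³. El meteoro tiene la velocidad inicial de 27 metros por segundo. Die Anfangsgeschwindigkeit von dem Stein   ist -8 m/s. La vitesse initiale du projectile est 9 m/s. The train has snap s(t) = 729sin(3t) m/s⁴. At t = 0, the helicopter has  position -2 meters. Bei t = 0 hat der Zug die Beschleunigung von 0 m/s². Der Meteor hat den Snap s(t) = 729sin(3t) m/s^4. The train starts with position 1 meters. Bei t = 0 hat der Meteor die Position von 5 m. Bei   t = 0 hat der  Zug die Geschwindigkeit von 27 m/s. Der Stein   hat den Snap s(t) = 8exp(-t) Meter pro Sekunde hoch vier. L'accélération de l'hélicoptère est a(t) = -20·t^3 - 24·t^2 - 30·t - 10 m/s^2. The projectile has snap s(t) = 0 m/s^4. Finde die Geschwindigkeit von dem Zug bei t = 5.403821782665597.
Ausgehend von dem Snap s(t) = 729·sin(3·t), nehmen wir 3 Stammfunktionen. Die Stammfunktion von dem Snap, mit j(0) = -243, ergibt den Ruck: j(t) = -243·cos(3·t). Das Integral von dem Ruck ist die Beschleunigung. Mit a(0) = 0 erhalten wir a(t) = -81·sin(3·t). Das Integral von der Beschleunigung, mit v(0) = 27, ergibt die Geschwindigkeit: v(t) = 27·cos(3·t). Wir haben die Geschwindigkeit v(t) = 27·cos(3·t). Durch Einsetzen von t = 5.403821782665597: v(5.403821782665597) = -23.6492513225282.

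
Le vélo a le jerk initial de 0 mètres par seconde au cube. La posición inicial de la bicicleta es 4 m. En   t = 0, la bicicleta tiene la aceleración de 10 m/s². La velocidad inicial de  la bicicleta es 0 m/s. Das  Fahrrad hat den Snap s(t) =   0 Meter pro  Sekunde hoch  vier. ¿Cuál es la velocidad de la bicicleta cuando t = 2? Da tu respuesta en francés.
En partant du snap s(t) = 0, nous prenons 3 intégrales. En prenant ∫s(t)dt et en appliquant j(0) = 0, nous trouvons j(t) = 0. La primitive du jerk, avec a(0) = 10, donne l'accélération: a(t) = 10. L'intégrale de l'accélération, avec v(0) = 0, donne la vitesse: v(t) = 10·t. De l'équation de la vitesse v(t) = 10·t, nous substituons t = 2 pour obtenir v = 20.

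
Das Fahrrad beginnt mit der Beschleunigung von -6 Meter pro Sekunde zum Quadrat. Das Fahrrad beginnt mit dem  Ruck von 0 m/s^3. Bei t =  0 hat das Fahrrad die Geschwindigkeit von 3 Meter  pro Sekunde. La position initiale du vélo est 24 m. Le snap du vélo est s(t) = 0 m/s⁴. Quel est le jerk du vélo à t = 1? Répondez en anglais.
We need to integrate our snap equation s(t) = 0 1 time. The antiderivative of snap, with j(0) = 0, gives jerk: j(t) = 0. Using j(t) = 0 and substituting t = 1, we find j = 0.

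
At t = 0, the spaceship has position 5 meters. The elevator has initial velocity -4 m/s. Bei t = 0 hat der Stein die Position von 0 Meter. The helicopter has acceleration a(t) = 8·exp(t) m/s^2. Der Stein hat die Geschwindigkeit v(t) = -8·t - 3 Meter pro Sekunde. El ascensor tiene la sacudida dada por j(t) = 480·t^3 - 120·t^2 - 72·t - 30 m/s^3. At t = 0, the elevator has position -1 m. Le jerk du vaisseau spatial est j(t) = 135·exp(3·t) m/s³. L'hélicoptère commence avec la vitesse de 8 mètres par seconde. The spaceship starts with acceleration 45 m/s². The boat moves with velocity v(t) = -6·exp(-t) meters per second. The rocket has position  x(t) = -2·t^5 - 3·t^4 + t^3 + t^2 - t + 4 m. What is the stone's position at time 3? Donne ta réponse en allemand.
Wir müssen das Integral unserer Gleichung für die Geschwindigkeit v(t) = -8·t - 3 1-mal finden. Durch Integration von der Geschwindigkeit und Verwendung der Anfangsbedingung x(0) = 0, erhalten wir x(t) = -4·t^2 - 3·t. Mit x(t) = -4·t^2 - 3·t und Einsetzen von t = 3, finden wir x = -45.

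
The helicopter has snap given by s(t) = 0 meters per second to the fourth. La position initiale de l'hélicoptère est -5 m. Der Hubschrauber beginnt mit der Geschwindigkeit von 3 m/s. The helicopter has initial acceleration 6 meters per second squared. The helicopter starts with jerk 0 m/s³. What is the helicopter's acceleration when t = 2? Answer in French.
Nous devons intégrer notre équation du snap s(t) = 0 2 fois. L'intégrale du snap est le jerk. En utilisant j(0) = 0, nous obtenons j(t) = 0. L'intégrale du jerk, avec a(0) = 6, donne l'accélération: a(t) = 6. En utilisant a(t) = 6 et en substituant t = 2, nous trouvons a = 6.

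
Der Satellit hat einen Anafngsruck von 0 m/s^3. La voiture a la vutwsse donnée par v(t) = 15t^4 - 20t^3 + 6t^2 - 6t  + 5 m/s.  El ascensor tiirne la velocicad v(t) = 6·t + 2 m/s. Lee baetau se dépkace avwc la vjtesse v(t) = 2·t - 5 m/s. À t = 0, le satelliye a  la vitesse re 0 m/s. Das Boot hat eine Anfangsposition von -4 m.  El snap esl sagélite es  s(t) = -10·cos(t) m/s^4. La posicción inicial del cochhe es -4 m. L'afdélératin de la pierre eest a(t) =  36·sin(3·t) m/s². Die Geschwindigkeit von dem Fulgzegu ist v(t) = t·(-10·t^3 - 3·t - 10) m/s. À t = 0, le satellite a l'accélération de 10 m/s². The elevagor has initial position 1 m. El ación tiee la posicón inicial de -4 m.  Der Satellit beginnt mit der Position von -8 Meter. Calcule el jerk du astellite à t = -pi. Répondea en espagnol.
Partiendo del snap s(t) = -10·cos(t), tomamos 1 integral. Integrando el snap y usando la condición inicial j(0) = 0, obtenemos j(t) = -10·sin(t). Tenemos la sacudida j(t) = -10·sin(t). Sustituyendo t = -pi: j(-pi) = 0.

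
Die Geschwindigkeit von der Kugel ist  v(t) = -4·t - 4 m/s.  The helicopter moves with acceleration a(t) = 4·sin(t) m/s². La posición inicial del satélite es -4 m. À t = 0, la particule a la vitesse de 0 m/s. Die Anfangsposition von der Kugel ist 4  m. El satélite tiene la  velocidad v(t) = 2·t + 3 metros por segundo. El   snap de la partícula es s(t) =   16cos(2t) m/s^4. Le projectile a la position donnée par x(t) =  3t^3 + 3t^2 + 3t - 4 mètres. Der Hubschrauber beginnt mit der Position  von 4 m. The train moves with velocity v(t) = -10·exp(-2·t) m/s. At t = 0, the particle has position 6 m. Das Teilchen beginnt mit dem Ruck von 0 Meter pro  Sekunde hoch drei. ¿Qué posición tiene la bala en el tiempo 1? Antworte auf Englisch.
To find the answer, we compute 1 integral of v(t) = -4·t - 4. The antiderivative of velocity, with x(0) = 4, gives position: x(t) = -2·t^2 - 4·t + 4. From the given position equation x(t) = -2·t^2 - 4·t + 4, we substitute t = 1 to get x = -2.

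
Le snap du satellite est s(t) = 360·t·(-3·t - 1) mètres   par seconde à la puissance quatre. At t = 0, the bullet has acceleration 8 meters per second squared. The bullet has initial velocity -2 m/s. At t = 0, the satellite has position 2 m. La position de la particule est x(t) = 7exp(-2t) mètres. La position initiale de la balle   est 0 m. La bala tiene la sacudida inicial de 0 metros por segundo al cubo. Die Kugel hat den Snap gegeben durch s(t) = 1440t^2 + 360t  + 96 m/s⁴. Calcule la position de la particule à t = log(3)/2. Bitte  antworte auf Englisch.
Using x(t) = 7·exp(-2·t) and substituting t = log(3)/2, we find x = 7/3.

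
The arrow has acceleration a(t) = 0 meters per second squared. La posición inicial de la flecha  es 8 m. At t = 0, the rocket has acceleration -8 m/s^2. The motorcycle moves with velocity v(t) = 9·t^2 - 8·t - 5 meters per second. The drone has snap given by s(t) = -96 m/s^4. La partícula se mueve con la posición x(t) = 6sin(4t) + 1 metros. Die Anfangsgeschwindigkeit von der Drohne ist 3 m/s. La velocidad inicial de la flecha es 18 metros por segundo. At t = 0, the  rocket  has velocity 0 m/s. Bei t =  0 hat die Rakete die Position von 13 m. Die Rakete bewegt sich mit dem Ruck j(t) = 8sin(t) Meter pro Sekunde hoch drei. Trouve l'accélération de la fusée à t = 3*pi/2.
Pour résoudre ceci, nous devons prendre 1 intégrale de notre équation du jerk j(t) = 8·sin(t). En prenant ∫j(t)dt et en appliquant a(0) = -8, nous trouvons a(t) = -8·cos(t). En utilisant a(t) = -8·cos(t) et en substituant t = 3*pi/2, nous trouvons a = 0.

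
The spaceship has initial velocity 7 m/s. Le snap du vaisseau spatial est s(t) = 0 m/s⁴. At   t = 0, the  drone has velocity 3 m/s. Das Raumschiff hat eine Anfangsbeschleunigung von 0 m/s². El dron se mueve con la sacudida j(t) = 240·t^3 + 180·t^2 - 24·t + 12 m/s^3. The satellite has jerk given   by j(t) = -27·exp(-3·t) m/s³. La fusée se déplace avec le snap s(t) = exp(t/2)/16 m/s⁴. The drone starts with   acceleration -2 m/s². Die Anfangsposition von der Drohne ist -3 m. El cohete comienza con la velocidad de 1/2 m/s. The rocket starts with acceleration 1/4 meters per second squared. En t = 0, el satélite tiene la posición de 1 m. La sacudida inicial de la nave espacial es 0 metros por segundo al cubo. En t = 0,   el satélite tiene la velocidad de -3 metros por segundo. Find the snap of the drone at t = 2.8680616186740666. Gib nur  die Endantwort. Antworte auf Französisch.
La réponse est 6931.06194565080.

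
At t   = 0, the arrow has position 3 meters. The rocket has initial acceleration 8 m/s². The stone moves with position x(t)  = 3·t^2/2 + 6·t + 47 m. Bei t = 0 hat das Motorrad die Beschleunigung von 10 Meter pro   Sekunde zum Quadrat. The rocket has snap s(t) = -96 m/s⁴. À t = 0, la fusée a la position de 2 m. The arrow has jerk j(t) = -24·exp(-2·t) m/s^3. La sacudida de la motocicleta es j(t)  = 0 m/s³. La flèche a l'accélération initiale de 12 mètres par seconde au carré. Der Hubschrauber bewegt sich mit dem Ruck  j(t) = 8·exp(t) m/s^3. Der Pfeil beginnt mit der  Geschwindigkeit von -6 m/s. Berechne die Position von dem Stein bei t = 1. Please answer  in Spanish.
Tenemos la posición x(t) = 3·t^2/2 + 6·t + 47. Sustituyendo t = 1: x(1) = 109/2.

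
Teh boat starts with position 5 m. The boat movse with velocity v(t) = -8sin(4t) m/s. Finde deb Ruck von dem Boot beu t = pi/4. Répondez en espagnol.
Debemos derivar nuestra ecuación de la velocidad v(t) = -8·sin(4·t) 2 veces. Derivando la velocidad, obtenemos la aceleración: a(t) = -32·cos(4·t). La derivada de la aceleración da la sacudida: j(t) = 128·sin(4·t). Tenemos la sacudida j(t) = 128·sin(4·t). Sustituyendo t = pi/4: j(pi/4) = 0.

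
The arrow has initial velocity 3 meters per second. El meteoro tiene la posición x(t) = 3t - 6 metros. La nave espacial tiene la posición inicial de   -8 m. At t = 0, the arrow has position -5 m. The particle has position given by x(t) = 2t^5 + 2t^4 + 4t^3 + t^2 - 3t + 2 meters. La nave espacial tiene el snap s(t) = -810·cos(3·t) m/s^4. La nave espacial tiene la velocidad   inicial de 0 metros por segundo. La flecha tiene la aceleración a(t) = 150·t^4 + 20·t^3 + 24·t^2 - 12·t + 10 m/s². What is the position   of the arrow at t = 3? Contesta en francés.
Pour résoudre ceci, nous devons prendre 2 intégrales de notre équation de l'accélération a(t) = 150·t^4 + 20·t^3 + 24·t^2 - 12·t + 10. La primitive de l'accélération, avec v(0) = 3, donne la vitesse: v(t) = 30·t^5 + 5·t^4 + 8·t^3 - 6·t^2 + 10·t + 3. L'intégrale de la vitesse est la position. En utilisant x(0) = -5, nous obtenons x(t) = 5·t^6 + t^5 + 2·t^4 - 2·t^3 + 5·t^2 + 3·t - 5. Nous avons la position x(t) = 5·t^6 + t^5 + 2·t^4 - 2·t^3 + 5·t^2 + 3·t - 5. En substituant t = 3: x(3) = 4045.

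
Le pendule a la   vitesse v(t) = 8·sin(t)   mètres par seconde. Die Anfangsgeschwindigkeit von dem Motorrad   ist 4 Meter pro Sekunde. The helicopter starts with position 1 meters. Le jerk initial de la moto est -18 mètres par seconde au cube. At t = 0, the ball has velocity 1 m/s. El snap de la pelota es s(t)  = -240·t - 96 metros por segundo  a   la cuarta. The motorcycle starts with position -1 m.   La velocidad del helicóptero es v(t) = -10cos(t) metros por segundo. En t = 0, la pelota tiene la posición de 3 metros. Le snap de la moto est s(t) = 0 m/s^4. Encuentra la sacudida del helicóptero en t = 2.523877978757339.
Para resolver esto, necesitamos tomar 2 derivadas de nuestra ecuación de la velocidad v(t) = -10·cos(t). La derivada de la velocidad da la aceleración: a(t) = 10·sin(t). Derivando la aceleración, obtenemos la sacudida: j(t) = 10·cos(t). De la ecuación de la sacudida j(t) = 10·cos(t), sustituimos t = 2.523877978757339 para obtener j = -8.15204184457197.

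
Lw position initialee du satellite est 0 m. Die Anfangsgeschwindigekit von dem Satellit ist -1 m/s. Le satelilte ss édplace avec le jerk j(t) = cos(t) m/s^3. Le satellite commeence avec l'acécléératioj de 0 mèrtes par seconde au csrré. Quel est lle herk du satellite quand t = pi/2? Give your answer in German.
Wir haben den Ruck j(t) = cos(t). Durch Einsetzen von t = pi/2: j(pi/2) = 0.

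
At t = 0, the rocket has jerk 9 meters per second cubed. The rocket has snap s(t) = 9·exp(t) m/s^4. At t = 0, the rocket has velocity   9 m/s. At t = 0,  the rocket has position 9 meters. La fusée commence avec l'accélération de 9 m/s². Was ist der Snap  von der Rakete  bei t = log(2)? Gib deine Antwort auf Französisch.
Nous avons le snap s(t) = 9·exp(t). En substituant t = log(2): s(log(2)) = 18.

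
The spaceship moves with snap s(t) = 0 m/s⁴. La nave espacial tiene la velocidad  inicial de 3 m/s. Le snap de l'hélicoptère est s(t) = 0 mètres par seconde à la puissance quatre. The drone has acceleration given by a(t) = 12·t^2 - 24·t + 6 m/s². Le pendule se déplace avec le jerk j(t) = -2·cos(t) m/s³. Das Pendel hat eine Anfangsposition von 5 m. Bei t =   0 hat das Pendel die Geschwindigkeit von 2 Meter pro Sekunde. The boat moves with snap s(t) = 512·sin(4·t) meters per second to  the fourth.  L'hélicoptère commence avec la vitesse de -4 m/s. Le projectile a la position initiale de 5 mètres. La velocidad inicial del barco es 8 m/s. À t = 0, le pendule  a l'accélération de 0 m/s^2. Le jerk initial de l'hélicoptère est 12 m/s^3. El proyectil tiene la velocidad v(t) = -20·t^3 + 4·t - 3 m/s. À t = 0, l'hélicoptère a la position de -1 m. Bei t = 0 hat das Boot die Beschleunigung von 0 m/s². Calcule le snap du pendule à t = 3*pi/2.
En partant du jerk j(t) = -2·cos(t), nous prenons 1 dérivée. En prenant d/dt de j(t), nous trouvons s(t) = 2·sin(t). En utilisant s(t) = 2·sin(t) et en substituant t = 3*pi/2, nous trouvons s = -2.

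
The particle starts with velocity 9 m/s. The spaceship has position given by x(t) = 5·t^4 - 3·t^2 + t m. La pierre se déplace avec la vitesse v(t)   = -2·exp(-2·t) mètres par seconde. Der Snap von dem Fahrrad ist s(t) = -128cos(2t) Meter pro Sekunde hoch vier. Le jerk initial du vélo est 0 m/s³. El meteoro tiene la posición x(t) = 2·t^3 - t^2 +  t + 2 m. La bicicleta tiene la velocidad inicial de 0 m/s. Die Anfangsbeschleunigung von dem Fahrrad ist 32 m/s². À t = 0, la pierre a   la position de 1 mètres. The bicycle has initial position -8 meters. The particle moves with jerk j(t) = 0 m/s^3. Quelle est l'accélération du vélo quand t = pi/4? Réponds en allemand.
Um dies zu lösen, müssen wir 2 Stammfunktionen unserer Gleichung für den Snap s(t) = -128·cos(2·t) finden. Das Integral von dem Snap ist der Ruck. Mit j(0) = 0 erhalten wir j(t) = -64·sin(2·t). Mit ∫j(t)dt und Anwendung von a(0) = 32, finden wir a(t) = 32·cos(2·t). Mit a(t) = 32·cos(2·t) und Einsetzen von t = pi/4, finden wir a = 0.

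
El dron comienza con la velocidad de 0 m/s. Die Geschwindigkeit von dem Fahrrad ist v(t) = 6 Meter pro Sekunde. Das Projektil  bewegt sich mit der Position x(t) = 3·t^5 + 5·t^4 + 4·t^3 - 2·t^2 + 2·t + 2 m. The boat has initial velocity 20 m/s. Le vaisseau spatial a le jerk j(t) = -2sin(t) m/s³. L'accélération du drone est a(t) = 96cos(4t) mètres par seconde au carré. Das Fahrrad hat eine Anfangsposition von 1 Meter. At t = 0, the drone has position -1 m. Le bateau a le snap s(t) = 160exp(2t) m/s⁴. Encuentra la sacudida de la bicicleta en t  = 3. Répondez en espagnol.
Debemos derivar nuestra ecuación de la velocidad v(t) = 6 2 veces. Tomando d/dt de v(t), encontramos a(t) = 0. Tomando d/dt de a(t), encontramos j(t) = 0. Tenemos la sacudida j(t) = 0. Sustituyendo t = 3: j(3) = 0.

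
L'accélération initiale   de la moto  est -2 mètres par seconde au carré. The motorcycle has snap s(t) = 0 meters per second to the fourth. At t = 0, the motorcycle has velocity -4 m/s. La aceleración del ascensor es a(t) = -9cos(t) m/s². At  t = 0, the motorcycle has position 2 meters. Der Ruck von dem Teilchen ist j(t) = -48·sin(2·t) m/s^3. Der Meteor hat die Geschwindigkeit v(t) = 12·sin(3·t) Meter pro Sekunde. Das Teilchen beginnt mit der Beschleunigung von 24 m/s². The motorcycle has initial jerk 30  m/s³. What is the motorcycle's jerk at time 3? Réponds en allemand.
Ausgehend von dem Snap s(t) = 0, nehmen wir 1 Integral. Das Integral von dem Snap, mit j(0) = 30, ergibt den Ruck: j(t) = 30. Wir haben den Ruck j(t) = 30. Durch Einsetzen von t = 3: j(3) = 30.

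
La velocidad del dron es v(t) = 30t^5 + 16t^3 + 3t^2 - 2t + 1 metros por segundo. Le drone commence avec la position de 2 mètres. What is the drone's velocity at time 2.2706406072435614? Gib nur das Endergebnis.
The velocity at t = 2.2706406072435614 is v = 2010.00782217473.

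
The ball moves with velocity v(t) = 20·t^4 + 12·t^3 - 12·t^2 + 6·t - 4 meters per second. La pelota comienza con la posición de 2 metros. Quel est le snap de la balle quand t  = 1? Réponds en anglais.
Starting from velocity v(t) = 20·t^4 + 12·t^3 - 12·t^2 + 6·t - 4, we take 3 derivatives. The derivative of velocity gives acceleration: a(t) = 80·t^3 + 36·t^2 - 24·t + 6. The derivative of acceleration gives jerk: j(t) = 240·t^2 + 72·t - 24. The derivative of jerk gives snap: s(t) = 480·t + 72. From the given snap equation s(t) = 480·t + 72, we substitute t = 1 to get s = 552.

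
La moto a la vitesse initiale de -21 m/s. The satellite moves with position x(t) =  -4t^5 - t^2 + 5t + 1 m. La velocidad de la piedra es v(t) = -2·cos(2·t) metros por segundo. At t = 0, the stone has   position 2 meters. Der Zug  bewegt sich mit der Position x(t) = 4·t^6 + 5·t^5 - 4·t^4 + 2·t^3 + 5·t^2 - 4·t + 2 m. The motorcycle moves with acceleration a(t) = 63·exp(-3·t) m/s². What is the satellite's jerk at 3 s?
To solve this, we need to take 3 derivatives of our position equation x(t) = -4·t^5 - t^2 + 5·t + 1. Taking d/dt of x(t), we find v(t) = -20·t^4 - 2·t + 5. The derivative of velocity gives acceleration: a(t) = -80·t^3 - 2. The derivative of acceleration gives jerk: j(t) = -240·t^2. From the given jerk equation j(t) = -240·t^2, we substitute t = 3 to get j = -2160.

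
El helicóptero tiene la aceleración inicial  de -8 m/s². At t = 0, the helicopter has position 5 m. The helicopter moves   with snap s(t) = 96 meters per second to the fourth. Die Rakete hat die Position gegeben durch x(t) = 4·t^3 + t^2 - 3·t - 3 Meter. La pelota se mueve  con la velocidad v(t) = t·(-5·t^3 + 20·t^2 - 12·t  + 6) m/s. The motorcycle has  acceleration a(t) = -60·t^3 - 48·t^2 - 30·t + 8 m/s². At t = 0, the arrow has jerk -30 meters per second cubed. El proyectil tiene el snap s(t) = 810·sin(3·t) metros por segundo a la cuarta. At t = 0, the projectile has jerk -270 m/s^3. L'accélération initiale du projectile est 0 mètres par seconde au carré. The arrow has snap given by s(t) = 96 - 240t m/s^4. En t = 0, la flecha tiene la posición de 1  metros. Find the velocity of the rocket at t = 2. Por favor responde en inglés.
To solve this, we need to take 1 derivative of our position equation x(t) = 4·t^3 + t^2 - 3·t - 3. The derivative of position gives velocity: v(t) = 12·t^2 + 2·t - 3. From the given velocity equation v(t) = 12·t^2 + 2·t - 3, we substitute t = 2 to get v = 49.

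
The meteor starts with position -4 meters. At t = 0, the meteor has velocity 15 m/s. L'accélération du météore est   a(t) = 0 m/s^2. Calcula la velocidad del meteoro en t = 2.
Partiendo de la aceleración a(t) = 0, tomamos 1 antiderivada. Integrando la aceleración y usando la condición inicial v(0) = 15, obtenemos v(t) = 15. Usando v(t) = 15 y sustituyendo t = 2, encontramos v = 15.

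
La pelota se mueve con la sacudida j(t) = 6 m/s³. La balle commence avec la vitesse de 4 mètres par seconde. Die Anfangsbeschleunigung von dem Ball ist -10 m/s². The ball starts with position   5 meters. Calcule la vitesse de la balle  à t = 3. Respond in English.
We need to integrate our jerk equation j(t) = 6 2 times. Finding the antiderivative of j(t) and using a(0) = -10: a(t) = 6·t - 10. The antiderivative of acceleration is velocity. Using v(0) = 4, we get v(t) = 3·t^2 - 10·t + 4. We have velocity v(t) = 3·t^2 - 10·t + 4. Substituting t = 3: v(3) = 1.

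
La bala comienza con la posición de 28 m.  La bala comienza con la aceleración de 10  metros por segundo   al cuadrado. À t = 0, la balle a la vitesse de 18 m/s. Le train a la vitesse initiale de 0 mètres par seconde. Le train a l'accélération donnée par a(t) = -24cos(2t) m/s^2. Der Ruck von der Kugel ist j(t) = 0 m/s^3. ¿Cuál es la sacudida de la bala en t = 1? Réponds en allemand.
Aus der Gleichung für den Ruck j(t) = 0, setzen wir t = 1 ein und erhalten j = 0.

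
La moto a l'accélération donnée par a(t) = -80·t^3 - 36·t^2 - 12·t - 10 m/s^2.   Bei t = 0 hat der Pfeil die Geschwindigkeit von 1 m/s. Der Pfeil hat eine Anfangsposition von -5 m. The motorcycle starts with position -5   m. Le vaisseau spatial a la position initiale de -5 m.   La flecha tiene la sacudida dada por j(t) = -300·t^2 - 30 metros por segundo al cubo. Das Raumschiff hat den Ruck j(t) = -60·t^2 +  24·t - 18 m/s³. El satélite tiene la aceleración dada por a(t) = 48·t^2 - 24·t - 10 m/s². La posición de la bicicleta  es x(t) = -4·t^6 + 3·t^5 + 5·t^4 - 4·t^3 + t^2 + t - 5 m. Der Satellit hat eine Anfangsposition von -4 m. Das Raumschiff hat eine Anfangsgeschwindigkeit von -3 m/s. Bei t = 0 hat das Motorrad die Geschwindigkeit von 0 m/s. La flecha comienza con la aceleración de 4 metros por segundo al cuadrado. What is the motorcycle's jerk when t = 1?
To solve this, we need to take 1 derivative of our acceleration equation a(t) = -80·t^3 - 36·t^2 - 12·t - 10. Differentiating acceleration, we get jerk: j(t) = -240·t^2 - 72·t - 12. From the given jerk equation j(t) = -240·t^2 - 72·t - 12, we substitute t = 1 to get j = -324.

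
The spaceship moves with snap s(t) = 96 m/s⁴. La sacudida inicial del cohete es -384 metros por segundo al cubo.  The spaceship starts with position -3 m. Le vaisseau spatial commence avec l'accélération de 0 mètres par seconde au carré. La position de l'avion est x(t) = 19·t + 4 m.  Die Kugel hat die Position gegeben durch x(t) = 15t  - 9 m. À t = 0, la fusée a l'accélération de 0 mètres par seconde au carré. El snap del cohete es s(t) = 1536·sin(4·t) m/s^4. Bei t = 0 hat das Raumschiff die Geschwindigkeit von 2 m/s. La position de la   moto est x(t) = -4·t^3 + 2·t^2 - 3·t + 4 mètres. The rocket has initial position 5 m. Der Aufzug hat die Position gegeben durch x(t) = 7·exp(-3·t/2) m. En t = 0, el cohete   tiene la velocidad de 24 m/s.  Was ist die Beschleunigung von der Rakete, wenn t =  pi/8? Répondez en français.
Nous devons trouver l'intégrale de notre équation du snap s(t) = 1536·sin(4·t) 2 fois. L'intégrale du snap est le jerk. En utilisant j(0) = -384, nous obtenons j(t) = -384·cos(4·t). En intégrant le jerk et en utilisant la condition initiale a(0) = 0, nous obtenons a(t) = -96·sin(4·t). En utilisant a(t) = -96·sin(4·t) et en substituant t = pi/8, nous trouvons a = -96.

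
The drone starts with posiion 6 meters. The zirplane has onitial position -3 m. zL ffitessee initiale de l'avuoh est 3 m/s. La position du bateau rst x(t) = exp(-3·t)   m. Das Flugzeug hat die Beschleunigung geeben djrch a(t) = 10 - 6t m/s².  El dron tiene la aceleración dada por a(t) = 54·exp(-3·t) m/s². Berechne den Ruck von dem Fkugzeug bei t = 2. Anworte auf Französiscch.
En partant de l'accélération a(t) = 10 - 6·t, nous prenons 1 dérivée. La dérivée de l'accélération donne le jerk: j(t) = -6. De l'équation du jerk j(t) = -6, nous substituons t = 2 pour obtenir j = -6.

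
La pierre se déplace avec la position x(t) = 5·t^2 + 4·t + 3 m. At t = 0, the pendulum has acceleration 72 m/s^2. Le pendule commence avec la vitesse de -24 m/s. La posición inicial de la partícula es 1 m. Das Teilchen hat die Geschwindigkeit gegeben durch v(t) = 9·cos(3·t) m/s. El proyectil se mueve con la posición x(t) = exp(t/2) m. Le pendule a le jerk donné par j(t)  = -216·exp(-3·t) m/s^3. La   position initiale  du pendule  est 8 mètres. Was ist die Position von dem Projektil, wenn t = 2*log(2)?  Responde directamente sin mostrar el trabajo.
Die Position bei t = 2*log(2) ist x = 2.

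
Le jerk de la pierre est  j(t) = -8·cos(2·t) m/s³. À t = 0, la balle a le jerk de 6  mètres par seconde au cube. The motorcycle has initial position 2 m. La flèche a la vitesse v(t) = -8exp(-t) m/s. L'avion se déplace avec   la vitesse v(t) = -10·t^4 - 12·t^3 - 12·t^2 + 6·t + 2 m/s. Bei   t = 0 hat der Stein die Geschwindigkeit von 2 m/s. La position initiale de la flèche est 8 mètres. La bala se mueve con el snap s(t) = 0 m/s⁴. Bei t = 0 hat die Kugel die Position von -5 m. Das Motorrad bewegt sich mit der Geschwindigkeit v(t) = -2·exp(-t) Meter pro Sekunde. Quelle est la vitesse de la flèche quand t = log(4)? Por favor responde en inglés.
From the given velocity equation v(t) = -8·exp(-t), we substitute t = log(4) to get v = -2.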